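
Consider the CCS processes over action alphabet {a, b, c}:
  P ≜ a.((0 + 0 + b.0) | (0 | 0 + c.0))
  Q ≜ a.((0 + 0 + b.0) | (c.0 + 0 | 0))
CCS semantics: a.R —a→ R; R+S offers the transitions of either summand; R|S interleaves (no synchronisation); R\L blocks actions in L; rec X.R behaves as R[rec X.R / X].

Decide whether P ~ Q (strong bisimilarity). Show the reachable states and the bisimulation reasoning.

P ~ Q

Reachable graph of P (5 states):
  u0 = a.((0 + 0 + b.0) | (0 | 0 + c.0)) → —a→ u1
  u1 = (0 + 0 + b.0) | (0 | 0 + c.0) → —b→ u2, —c→ u3
  u2 = 0 | (0 | 0 + c.0) → —c→ u4
  u3 = (0 + 0 + b.0) | 0 → —b→ u4
  u4 = 0 | 0 → ·
Reachable graph of Q (5 states):
  v0 = a.((0 + 0 + b.0) | (c.0 + 0 | 0)) → —a→ v1
  v1 = (0 + 0 + b.0) | (c.0 + 0 | 0) → —b→ v2, —c→ v3
  v2 = 0 | (c.0 + 0 | 0) → —c→ v4
  v3 = (0 + 0 + b.0) | 0 → —b→ v4
  v4 = 0 | 0 → ·
Coarsest stable partition (strong bisimilarity classes):
  B0 = {u0, v0}
  B1 = {u1, v1}
  B2 = {u2, v2}
  B3 = {u4, v4}
  B4 = {u3, v3}
u0 ∈ B0, v0 ∈ B0 → same block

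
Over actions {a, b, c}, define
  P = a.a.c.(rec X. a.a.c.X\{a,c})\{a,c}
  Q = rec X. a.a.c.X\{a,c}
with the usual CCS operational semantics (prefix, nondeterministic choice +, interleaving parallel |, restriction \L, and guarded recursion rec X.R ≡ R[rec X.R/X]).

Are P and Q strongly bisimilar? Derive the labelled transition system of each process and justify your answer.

LTS(P): 4 reachable states
  p0 = a.a.c.(rec X. a.a.c.X\{a,c})\{a,c} ⊢ =a=> p1
  p1 = a.c.(rec X. a.a.c.X\{a,c})\{a,c} ⊢ =a=> p2
  p2 = c.(rec X. a.a.c.X\{a,c})\{a,c} ⊢ =c=> p3
  p3 = (rec X. a.a.c.X\{a,c})\{a,c} ⊢ stopped
LTS(Q): 4 reachable states
  q0 = rec X. a.a.c.X\{a,c} ⊢ =a=> q1
  q1 = a.c.(rec X. a.a.c.X\{a,c})\{a,c} ⊢ =a=> q2
  q2 = c.(rec X. a.a.c.X\{a,c})\{a,c} ⊢ =c=> q3
  q3 = (rec X. a.a.c.X\{a,c})\{a,c} ⊢ stopped
Bisimilarity quotient blocks:
  B0 = {p0, q0}
  B1 = {p1, q1}
  B2 = {p2, q2}
  B3 = {p3, q3}
p0 ∈ B0, q0 ∈ B0 → same block

P ~ Q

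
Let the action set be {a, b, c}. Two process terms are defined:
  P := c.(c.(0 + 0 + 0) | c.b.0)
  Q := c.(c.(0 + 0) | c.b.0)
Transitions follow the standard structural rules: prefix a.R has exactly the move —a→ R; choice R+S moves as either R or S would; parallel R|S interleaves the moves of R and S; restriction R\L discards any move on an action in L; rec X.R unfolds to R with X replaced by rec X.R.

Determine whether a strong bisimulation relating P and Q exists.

bisimilar

P's transition system — 7 states:
  s0 = c.(c.(0 + 0 + 0) | c.b.0) → =c=> s1
  s1 = c.(0 + 0 + 0) | c.b.0 → =c=> s2, =c=> s3
  s2 = (0 + 0 + 0) | c.b.0 → =c=> s4
  s3 = c.(0 + 0 + 0) | b.0 → =b=> s5, =c=> s4
  s4 = (0 + 0 + 0) | b.0 → =b=> s6
  s5 = c.(0 + 0 + 0) | 0 → =c=> s6
  s6 = (0 + 0 + 0) | 0 → ·
Q's transition system — 7 states:
  t0 = c.(c.(0 + 0) | c.b.0) → =c=> t1
  t1 = c.(0 + 0) | c.b.0 → =c=> t2, =c=> t3
  t2 = (0 + 0) | c.b.0 → =c=> t4
  t3 = c.(0 + 0) | b.0 → =b=> t5, =c=> t4
  t4 = (0 + 0) | b.0 → =b=> t6
  t5 = c.(0 + 0) | 0 → =c=> t6
  t6 = (0 + 0) | 0 → ·
Bisimilarity quotient blocks:
  B0 = {s0, t0}
  B1 = {s1, t1}
  B2 = {s3, t3}
  B3 = {s5, t5}
  B4 = {s6, t6}
  B5 = {s4, t4}
  B6 = {s2, t2}
s0 ∈ B0, t0 ∈ B0 → same block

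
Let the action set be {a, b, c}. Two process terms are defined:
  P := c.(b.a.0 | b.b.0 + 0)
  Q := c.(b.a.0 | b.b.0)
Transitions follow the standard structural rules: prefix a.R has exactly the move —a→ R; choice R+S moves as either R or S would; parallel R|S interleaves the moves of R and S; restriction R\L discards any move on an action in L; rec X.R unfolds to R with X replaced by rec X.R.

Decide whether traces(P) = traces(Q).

YES

Reachable graph of P (10 states):
  s0 = c.(b.a.0 | b.b.0 + 0) | =c=> s1
  s1 = b.a.0 | b.b.0 + 0 | =b=> s2, =b=> s3
  s2 = a.0 | b.b.0 | =a=> s4, =b=> s5
  s3 = b.a.0 | b.0 | =b=> s5, =b=> s6
  s4 = 0 | b.b.0 | =b=> s7
  s5 = a.0 | b.0 | =a=> s7, =b=> s8
  s6 = b.a.0 | 0 | =b=> s8
  s7 = 0 | b.0 | =b=> s9
  s8 = a.0 | 0 | =a=> s9
  s9 = 0 | 0 | ·
Reachable graph of Q (10 states):
  t0 = c.(b.a.0 | b.b.0) | =c=> t1
  t1 = b.a.0 | b.b.0 | =b=> t2, =b=> t3
  t2 = a.0 | b.b.0 | =a=> t4, =b=> t5
  t3 = b.a.0 | b.0 | =b=> t5, =b=> t6
  t4 = 0 | b.b.0 | =b=> t7
  t5 = a.0 | b.0 | =a=> t7, =b=> t8
  t6 = b.a.0 | 0 | =b=> t8
  t7 = 0 | b.0 | =b=> t9
  t8 = a.0 | 0 | =a=> t9
  t9 = 0 | 0 | ·
Coarsest stable partition (strong bisimilarity classes):
  B0 = {s0, t0}
  B1 = {s1, t1}
  B2 = {s2, t2}
  B3 = {s4, t4}
  B4 = {s7, t7}
  B5 = {s9, t9}
  B6 = {s5, t5}
  B7 = {s8, t8}
  B8 = {s3, t3}
  B9 = {s6, t6}
s0 ∈ B0, t0 ∈ B0 → same block
Bisimilar ⇒ trace-equivalent.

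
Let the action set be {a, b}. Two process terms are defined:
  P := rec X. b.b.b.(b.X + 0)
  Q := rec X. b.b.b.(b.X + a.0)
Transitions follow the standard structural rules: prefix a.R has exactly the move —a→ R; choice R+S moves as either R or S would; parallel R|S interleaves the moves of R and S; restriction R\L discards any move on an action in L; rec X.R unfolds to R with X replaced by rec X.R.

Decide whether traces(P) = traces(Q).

Reachable graph of P (4 states):
  s0 = rec X. b.b.b.(b.X + 0) | -b-> s1
  s1 = b.b.(b.(rec X. b.b.b.(b.X + 0)) + 0) | -b-> s2
  s2 = b.(b.(rec X. b.b.b.(b.X + 0)) + 0) | -b-> s3
  s3 = b.(rec X. b.b.b.(b.X + 0)) + 0 | -b-> s0
Reachable graph of Q (5 states):
  t0 = rec X. b.b.b.(b.X + a.0) | -b-> t1
  t1 = b.b.(b.(rec X. b.b.b.(b.X + a.0)) + a.0) | -b-> t2
  t2 = b.(b.(rec X. b.b.b.(b.X + a.0)) + a.0) | -b-> t3
  t3 = b.(rec X. b.b.b.(b.X + a.0)) + a.0 | -a-> t4, -b-> t0
  t4 = 0 | ∅
Run σ = ⟨bbba⟩ on Q: start {t0}
  after b @ step 1: {t1}
  after b @ step 2: {t2}
  after b @ step 3: {t3}
  after a @ step 4: {t4}
  — Q admits the full trace.
Run σ = ⟨bbba⟩ on P: start {s0}
  after b @ step 1: {s1}
  after b @ step 2: {s2}
  after b @ step 3: {s3}
  after a @ step 4: no successor for P

NO — witness ⟨bbba⟩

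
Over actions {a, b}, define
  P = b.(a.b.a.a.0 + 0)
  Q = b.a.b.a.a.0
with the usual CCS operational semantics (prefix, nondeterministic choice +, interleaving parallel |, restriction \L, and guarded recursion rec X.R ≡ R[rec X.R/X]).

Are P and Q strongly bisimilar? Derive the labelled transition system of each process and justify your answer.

P ~ Q

LTS(P): 6 reachable states
  m0 = b.(a.b.a.a.0 + 0) | —b→ m1
  m1 = a.b.a.a.0 + 0 | —a→ m2
  m2 = b.a.a.0 | —b→ m3
  m3 = a.a.0 | —a→ m4
  m4 = a.0 | —a→ m5
  m5 = 0 | ∅
LTS(Q): 6 reachable states
  n0 = b.a.b.a.a.0 | —b→ n1
  n1 = a.b.a.a.0 | —a→ n2
  n2 = b.a.a.0 | —b→ n3
  n3 = a.a.0 | —a→ n4
  n4 = a.0 | —a→ n5
  n5 = 0 | ∅
Coarsest stable partition (strong bisimilarity classes):
  B0 = {m0, n0}
  B1 = {m1, n1}
  B2 = {m2, n2}
  B3 = {m3, n3}
  B4 = {m4, n4}
  B5 = {m5, n5}
m0 ∈ B0, n0 ∈ B0 → same block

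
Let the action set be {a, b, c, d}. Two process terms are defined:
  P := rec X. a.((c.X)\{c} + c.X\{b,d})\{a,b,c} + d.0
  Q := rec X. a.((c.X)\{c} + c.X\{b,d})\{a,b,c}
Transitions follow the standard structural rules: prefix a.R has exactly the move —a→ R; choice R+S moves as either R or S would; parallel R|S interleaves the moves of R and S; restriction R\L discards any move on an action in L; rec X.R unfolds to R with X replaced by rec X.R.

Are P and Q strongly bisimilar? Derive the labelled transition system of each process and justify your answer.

P's transition system — 3 states:
  p0 = rec X. a.((c.X)\{c} + c.X\{b,d})\{a,b,c} + d.0 :: =a=> p1, =d=> p2
  p1 = ((c.(rec X. a.((c.X)\{c} + c.X\{b,d})\{a,b,c} + d.0))\{c} + c.(rec X. a.((c.X)\{c} + c.X\{b,d})\{a,b,c} + d.0)\{b,d})\{a,b,c} :: ∅
  p2 = 0 :: ∅
Q's transition system — 2 states:
  q0 = rec X. a.((c.X)\{c} + c.X\{b,d})\{a,b,c} :: =a=> q1
  q1 = ((c.(rec X. a.((c.X)\{c} + c.X\{b,d})\{a,b,c}))\{c} + c.(rec X. a.((c.X)\{c} + c.X\{b,d})\{a,b,c})\{b,d})\{a,b,c} :: ∅
Bisimilarity quotient blocks:
  B0 = {p0}
  B1 = {p1, p2, q1}
  B2 = {q0}
p0 ∈ B0, q0 ∈ B2 → different blocks

NO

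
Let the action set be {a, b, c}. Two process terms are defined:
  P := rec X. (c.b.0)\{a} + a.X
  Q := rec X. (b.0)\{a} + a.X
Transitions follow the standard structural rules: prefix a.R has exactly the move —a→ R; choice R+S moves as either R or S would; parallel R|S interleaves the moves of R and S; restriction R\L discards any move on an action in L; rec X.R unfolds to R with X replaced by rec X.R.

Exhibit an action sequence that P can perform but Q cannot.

c

P's transition system — 3 states:
  s0 = rec X. (c.b.0)\{a} + a.X | --a--▸ s0, --c--▸ s1
  s1 = (b.0)\{a} | --b--▸ s2
  s2 = 0\{a} | ∅
Q's transition system — 2 states:
  t0 = rec X. (b.0)\{a} + a.X | --a--▸ t0, --b--▸ t1
  t1 = 0\{a} | ∅
Run σ = ⟨c⟩ on P: start {s0}
  step 1 (c): {s1}
  ✓ P
Run σ = ⟨c⟩ on Q: start {t0}
  step 1 (c): no successor for Q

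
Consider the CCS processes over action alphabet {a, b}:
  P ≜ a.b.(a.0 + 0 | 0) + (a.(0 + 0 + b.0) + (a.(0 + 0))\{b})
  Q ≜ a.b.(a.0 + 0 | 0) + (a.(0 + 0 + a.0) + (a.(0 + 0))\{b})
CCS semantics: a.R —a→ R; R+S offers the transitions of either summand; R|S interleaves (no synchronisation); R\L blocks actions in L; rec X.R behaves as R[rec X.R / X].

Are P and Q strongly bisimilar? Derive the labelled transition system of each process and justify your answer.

P ≁ Q

LTS(P): 6 reachable states
  s0 = a.b.(a.0 + 0 | 0) + (a.(0 + 0 + b.0) + (a.(0 + 0))\{b}) → =a=> s1, =a=> s2, =a=> s3
  s1 = (0 + 0)\{b} → stopped
  s2 = 0 + 0 + b.0 → =b=> s4
  s3 = b.(a.0 + 0 | 0) → =b=> s5
  s4 = 0 → stopped
  s5 = a.0 + 0 | 0 → =a=> s4
LTS(Q): 6 reachable states
  t0 = a.b.(a.0 + 0 | 0) + (a.(0 + 0 + a.0) + (a.(0 + 0))\{b}) → =a=> t1, =a=> t2, =a=> t3
  t1 = (0 + 0)\{b} → stopped
  t2 = 0 + 0 + a.0 → =a=> t4
  t3 = b.(a.0 + 0 | 0) → =b=> t5
  t4 = 0 → stopped
  t5 = a.0 + 0 | 0 → =a=> t4
Bisimilarity quotient blocks:
  B0 = {s0}
  B1 = {s3, t3}
  B2 = {s5, t2, t5}
  B3 = {s1, s4, t1, t4}
  B4 = {s2}
  B5 = {t0}
s0 ∈ B0, t0 ∈ B5 → different blocks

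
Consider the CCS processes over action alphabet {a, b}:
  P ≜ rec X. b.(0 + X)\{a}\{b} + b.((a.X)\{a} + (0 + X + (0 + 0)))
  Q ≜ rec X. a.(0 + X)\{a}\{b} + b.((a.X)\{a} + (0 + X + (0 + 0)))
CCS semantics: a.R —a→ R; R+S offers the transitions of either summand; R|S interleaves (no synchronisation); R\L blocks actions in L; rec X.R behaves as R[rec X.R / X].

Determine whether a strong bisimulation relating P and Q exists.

Reachable graph of P (3 states):
  m0 = rec X. b.(0 + X)\{a}\{b} + b.((a.X)\{a} + (0 + X + (0 + 0))) ⊢ -b-> m1, -b-> m2
  m1 = (0 + (rec X. b.(0 + X)\{a}\{b} + b.((a.X)\{a} + (0 + X + (0 + 0)))))\{a}\{b} ⊢ (no moves)
  m2 = (a.(rec X. b.(0 + X)\{a}\{b} + b.((a.X)\{a} + (0 + X + (0 + 0)))))\{a} + (0 + (rec X. b.(0 + X)\{a}\{b} + b.((a.X)\{a} + (0 + X + (0 + 0)))) + (0 + 0)) ⊢ -b-> m1, -b-> m2
Reachable graph of Q (3 states):
  n0 = rec X. a.(0 + X)\{a}\{b} + b.((a.X)\{a} + (0 + X + (0 + 0))) ⊢ -a-> n1, -b-> n2
  n1 = (0 + (rec X. a.(0 + X)\{a}\{b} + b.((a.X)\{a} + (0 + X + (0 + 0)))))\{a}\{b} ⊢ (no moves)
  n2 = (a.(rec X. a.(0 + X)\{a}\{b} + b.((a.X)\{a} + (0 + X + (0 + 0)))))\{a} + (0 + (rec X. a.(0 + X)\{a}\{b} + b.((a.X)\{a} + (0 + X + (0 + 0)))) + (0 + 0)) ⊢ -a-> n1, -b-> n2
Coarsest stable partition (strong bisimilarity classes):
  B0 = {m0, m2}
  B1 = {m1, n1}
  B2 = {n0, n2}
m0 ∈ B0, n0 ∈ B2 → different blocks

NO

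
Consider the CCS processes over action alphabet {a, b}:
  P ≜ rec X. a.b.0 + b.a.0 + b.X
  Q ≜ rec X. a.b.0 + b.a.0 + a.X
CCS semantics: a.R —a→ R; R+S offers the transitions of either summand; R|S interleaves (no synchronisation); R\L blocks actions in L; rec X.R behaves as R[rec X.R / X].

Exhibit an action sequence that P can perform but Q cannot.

bb

LTS(P): 4 reachable states
  u0 = rec X. a.b.0 + b.a.0 + b.X ⊢ -a-> u1, -b-> u0, -b-> u2
  u1 = b.0 ⊢ -b-> u3
  u2 = a.0 ⊢ -a-> u3
  u3 = 0 ⊢ ·
LTS(Q): 4 reachable states
  v0 = rec X. a.b.0 + b.a.0 + a.X ⊢ -a-> v0, -a-> v1, -b-> v2
  v1 = b.0 ⊢ -b-> v3
  v2 = a.0 ⊢ -a-> v3
  v3 = 0 ⊢ ·
Executing bb from P (initial set {u0}):
  [1] b ⇒ {u0, u2}
  [2] b ⇒ {u0, u2}
  ✓ P
Executing bb from Q (initial set {v0}):
  [1] b ⇒ {v2}
  [2] b ⇒ ∅ (Q stuck)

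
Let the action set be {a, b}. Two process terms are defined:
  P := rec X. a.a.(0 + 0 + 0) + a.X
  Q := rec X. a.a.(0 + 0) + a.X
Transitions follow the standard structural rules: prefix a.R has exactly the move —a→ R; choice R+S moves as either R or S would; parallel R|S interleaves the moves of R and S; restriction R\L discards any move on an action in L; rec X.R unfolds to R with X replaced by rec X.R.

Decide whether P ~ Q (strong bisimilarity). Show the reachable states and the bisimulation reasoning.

P's transition system — 3 states:
  p0 = rec X. a.a.(0 + 0 + 0) + a.X → ··a··> p0, ··a··> p1
  p1 = a.(0 + 0 + 0) → ··a··> p2
  p2 = 0 + 0 + 0 → stopped
Q's transition system — 3 states:
  q0 = rec X. a.a.(0 + 0) + a.X → ··a··> q0, ··a··> q1
  q1 = a.(0 + 0) → ··a··> q2
  q2 = 0 + 0 → stopped
Partition-refinement fixed point:
  B0 = {p0, q0}
  B1 = {p1, q1}
  B2 = {p2, q2}
p0 ∈ B0, q0 ∈ B0 → same block

bisimilar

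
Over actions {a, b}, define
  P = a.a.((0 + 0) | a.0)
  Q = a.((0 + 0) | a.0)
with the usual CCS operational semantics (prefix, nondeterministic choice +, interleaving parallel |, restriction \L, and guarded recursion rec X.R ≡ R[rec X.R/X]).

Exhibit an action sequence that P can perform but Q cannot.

aaa

P's transition system — 4 states:
  m0 = a.a.((0 + 0) | a.0) → ··a··> m1
  m1 = a.((0 + 0) | a.0) → ··a··> m2
  m2 = (0 + 0) | a.0 → ··a··> m3
  m3 = (0 + 0) | 0 → stopped
Q's transition system — 3 states:
  n0 = a.((0 + 0) | a.0) → ··a··> n1
  n1 = (0 + 0) | a.0 → ··a··> n2
  n2 = (0 + 0) | 0 → stopped
Run σ = ⟨aaa⟩ on P: start {m0}
  after a @ step 1: {m1}
  after a @ step 2: {m2}
  after a @ step 3: {m3}
  — P admits the full trace.
Run σ = ⟨aaa⟩ on Q: start {n0}
  after a @ step 1: {n1}
  after a @ step 2: {n2}
  after a @ step 3: no successor for Q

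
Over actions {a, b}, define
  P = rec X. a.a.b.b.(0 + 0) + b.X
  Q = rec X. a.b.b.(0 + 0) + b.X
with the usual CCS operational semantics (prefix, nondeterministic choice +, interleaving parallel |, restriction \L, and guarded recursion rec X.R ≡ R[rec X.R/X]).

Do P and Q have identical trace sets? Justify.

NO — witness ⟨aa⟩

LTS(P): 5 reachable states
  s0 = rec X. a.a.b.b.(0 + 0) + b.X → --a--▸ s1, --b--▸ s0
  s1 = a.b.b.(0 + 0) → --a--▸ s2
  s2 = b.b.(0 + 0) → --b--▸ s3
  s3 = b.(0 + 0) → --b--▸ s4
  s4 = 0 + 0 → stopped
LTS(Q): 4 reachable states
  t0 = rec X. a.b.b.(0 + 0) + b.X → --a--▸ t1, --b--▸ t0
  t1 = b.b.(0 + 0) → --b--▸ t2
  t2 = b.(0 + 0) → --b--▸ t3
  t3 = 0 + 0 → stopped
Run σ = ⟨aa⟩ on P: start {s0}
  step 1 (a): {s1}
  step 2 (a): {s2}
  ✓ P
Run σ = ⟨aa⟩ on Q: start {t0}
  step 1 (a): {t1}
  step 2 (a): no successor for Q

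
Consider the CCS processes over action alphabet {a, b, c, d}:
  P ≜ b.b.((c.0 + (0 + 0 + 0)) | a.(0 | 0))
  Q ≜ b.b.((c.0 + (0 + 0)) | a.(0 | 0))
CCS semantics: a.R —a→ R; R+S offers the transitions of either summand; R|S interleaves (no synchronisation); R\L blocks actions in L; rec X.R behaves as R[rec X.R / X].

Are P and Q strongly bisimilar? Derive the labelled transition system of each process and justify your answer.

YES

LTS(P): 6 reachable states
  m0 = b.b.((c.0 + (0 + 0 + 0)) | a.(0 | 0)) :: —b→ m1
  m1 = b.((c.0 + (0 + 0 + 0)) | a.(0 | 0)) :: —b→ m2
  m2 = (c.0 + (0 + 0 + 0)) | a.(0 | 0) :: —a→ m3, —c→ m4
  m3 = (c.0 + (0 + 0 + 0)) | (0 | 0) :: —c→ m5
  m4 = 0 | a.(0 | 0) :: —a→ m5
  m5 = 0 | (0 | 0) :: ·
LTS(Q): 6 reachable states
  n0 = b.b.((c.0 + (0 + 0)) | a.(0 | 0)) :: —b→ n1
  n1 = b.((c.0 + (0 + 0)) | a.(0 | 0)) :: —b→ n2
  n2 = (c.0 + (0 + 0)) | a.(0 | 0) :: —a→ n3, —c→ n4
  n3 = (c.0 + (0 + 0)) | (0 | 0) :: —c→ n5
  n4 = 0 | a.(0 | 0) :: —a→ n5
  n5 = 0 | (0 | 0) :: ·
Coarsest stable partition (strong bisimilarity classes):
  B0 = {m0, n0}
  B1 = {m1, n1}
  B2 = {m2, n2}
  B3 = {m3, n3}
  B4 = {m5, n5}
  B5 = {m4, n4}
m0 ∈ B0, n0 ∈ B0 → same block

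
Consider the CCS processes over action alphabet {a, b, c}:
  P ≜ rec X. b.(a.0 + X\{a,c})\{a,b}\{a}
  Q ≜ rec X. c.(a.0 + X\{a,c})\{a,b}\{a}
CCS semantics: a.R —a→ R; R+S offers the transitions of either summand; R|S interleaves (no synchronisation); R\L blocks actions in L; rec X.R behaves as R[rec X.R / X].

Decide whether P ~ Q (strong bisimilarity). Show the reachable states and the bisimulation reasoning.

LTS(P): 2 reachable states
  p0 = rec X. b.(a.0 + X\{a,c})\{a,b}\{a} → -b-> p1
  p1 = (a.0 + (rec X. b.(a.0 + X\{a,c})\{a,b}\{a})\{a,c})\{a,b}\{a} → stopped
LTS(Q): 2 reachable states
  q0 = rec X. c.(a.0 + X\{a,c})\{a,b}\{a} → -c-> q1
  q1 = (a.0 + (rec X. c.(a.0 + X\{a,c})\{a,b}\{a})\{a,c})\{a,b}\{a} → stopped
Bisimilarity quotient blocks:
  B0 = {p0}
  B1 = {p1, q1}
  B2 = {q0}
p0 ∈ B0, q0 ∈ B2 → different blocks

NO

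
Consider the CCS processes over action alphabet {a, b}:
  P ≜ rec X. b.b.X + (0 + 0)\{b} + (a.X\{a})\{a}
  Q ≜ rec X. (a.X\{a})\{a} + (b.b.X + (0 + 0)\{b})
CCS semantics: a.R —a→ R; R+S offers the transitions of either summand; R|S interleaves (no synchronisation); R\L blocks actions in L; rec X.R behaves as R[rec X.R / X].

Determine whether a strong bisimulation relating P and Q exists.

P ~ Q

Reachable graph of P (2 states):
  p0 = rec X. b.b.X + (0 + 0)\{b} + (a.X\{a})\{a} | —b→ p1
  p1 = b.(rec X. b.b.X + (0 + 0)\{b} + (a.X\{a})\{a}) | —b→ p0
Reachable graph of Q (2 states):
  q0 = rec X. (a.X\{a})\{a} + (b.b.X + (0 + 0)\{b}) | —b→ q1
  q1 = b.(rec X. (a.X\{a})\{a} + (b.b.X + (0 + 0)\{b})) | —b→ q0
Bisimilarity quotient blocks:
  B0 = {p0, p1, q0, q1}
p0 ∈ B0, q0 ∈ B0 → same block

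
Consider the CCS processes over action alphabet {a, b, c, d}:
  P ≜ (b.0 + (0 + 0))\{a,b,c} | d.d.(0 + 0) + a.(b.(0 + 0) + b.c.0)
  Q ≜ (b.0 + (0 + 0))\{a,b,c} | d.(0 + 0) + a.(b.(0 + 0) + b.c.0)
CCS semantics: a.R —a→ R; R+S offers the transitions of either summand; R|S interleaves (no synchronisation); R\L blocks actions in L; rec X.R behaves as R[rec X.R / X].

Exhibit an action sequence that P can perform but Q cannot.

Reachable graph of P (7 states):
  s0 = (b.0 + (0 + 0))\{a,b,c} | d.d.(0 + 0) + a.(b.(0 + 0) + b.c.0) has moves —a→ s1, —d→ s2
  s1 = b.(0 + 0) + b.c.0 has moves —b→ s3, —b→ s4
  s2 = (b.0 + (0 + 0))\{a,b,c} | d.(0 + 0) has moves —d→ s5
  s3 = 0 + 0 has moves deadlocked
  s4 = c.0 has moves —c→ s6
  s5 = (b.0 + (0 + 0))\{a,b,c} | (0 + 0) has moves deadlocked
  s6 = 0 has moves deadlocked
Reachable graph of Q (6 states):
  t0 = (b.0 + (0 + 0))\{a,b,c} | d.(0 + 0) + a.(b.(0 + 0) + b.c.0) has moves —a→ t1, —d→ t2
  t1 = b.(0 + 0) + b.c.0 has moves —b→ t3, —b→ t4
  t2 = (b.0 + (0 + 0))\{a,b,c} | (0 + 0) has moves deadlocked
  t3 = 0 + 0 has moves deadlocked
  t4 = c.0 has moves —c→ t5
  t5 = 0 has moves deadlocked
Trace ⟨dd⟩ through P, begin at {s0}:
  after d @ step 1: {s2}
  after d @ step 2: {s5}
  — P admits the full trace.
Trace ⟨dd⟩ through Q, begin at {t0}:
  after d @ step 1: {t2}
  after d @ step 2: ∅ (Q stuck)

dd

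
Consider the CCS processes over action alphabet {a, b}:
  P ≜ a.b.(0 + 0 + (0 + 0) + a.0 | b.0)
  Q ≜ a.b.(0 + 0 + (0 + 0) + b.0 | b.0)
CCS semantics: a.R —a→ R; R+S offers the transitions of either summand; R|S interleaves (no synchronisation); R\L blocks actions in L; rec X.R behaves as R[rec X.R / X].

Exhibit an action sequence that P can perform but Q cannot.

aba

Reachable graph of P (6 states):
  m0 = a.b.(0 + 0 + (0 + 0) + a.0 | b.0) has moves --a--▸ m1
  m1 = b.(0 + 0 + (0 + 0) + a.0 | b.0) has moves --b--▸ m2
  m2 = 0 + 0 + (0 + 0) + a.0 | b.0 has moves --a--▸ m3, --b--▸ m4
  m3 = 0 | b.0 has moves --b--▸ m5
  m4 = a.0 | 0 has moves --a--▸ m5
  m5 = 0 | 0 has moves stopped
Reachable graph of Q (6 states):
  n0 = a.b.(0 + 0 + (0 + 0) + b.0 | b.0) has moves --a--▸ n1
  n1 = b.(0 + 0 + (0 + 0) + b.0 | b.0) has moves --b--▸ n2
  n2 = 0 + 0 + (0 + 0) + b.0 | b.0 has moves --b--▸ n3, --b--▸ n4
  n3 = 0 | b.0 has moves --b--▸ n5
  n4 = b.0 | 0 has moves --b--▸ n5
  n5 = 0 | 0 has moves stopped
Run σ = ⟨aba⟩ on P: start {m0}
  step 1 (a): {m1}
  step 2 (b): {m2}
  step 3 (a): {m3}
  — P admits the full trace.
Run σ = ⟨aba⟩ on Q: start {n0}
  step 1 (a): {n1}
  step 2 (b): {n2}
  step 3 (a): no successor for Q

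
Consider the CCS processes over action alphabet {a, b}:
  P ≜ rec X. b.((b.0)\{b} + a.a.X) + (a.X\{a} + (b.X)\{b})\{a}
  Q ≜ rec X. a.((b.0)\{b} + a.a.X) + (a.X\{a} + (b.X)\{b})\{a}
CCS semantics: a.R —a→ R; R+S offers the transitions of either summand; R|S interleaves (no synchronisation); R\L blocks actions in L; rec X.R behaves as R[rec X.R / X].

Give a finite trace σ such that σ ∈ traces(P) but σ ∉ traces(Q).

b

P's transition system — 3 states:
  s0 = rec X. b.((b.0)\{b} + a.a.X) + (a.X\{a} + (b.X)\{b})\{a} ⊢ --b--▸ s1
  s1 = (b.0)\{b} + a.a.(rec X. b.((b.0)\{b} + a.a.X) + (a.X\{a} + (b.X)\{b})\{a}) ⊢ --a--▸ s2
  s2 = a.(rec X. b.((b.0)\{b} + a.a.X) + (a.X\{a} + (b.X)\{b})\{a}) ⊢ --a--▸ s0
Q's transition system — 3 states:
  t0 = rec X. a.((b.0)\{b} + a.a.X) + (a.X\{a} + (b.X)\{b})\{a} ⊢ --a--▸ t1
  t1 = (b.0)\{b} + a.a.(rec X. a.((b.0)\{b} + a.a.X) + (a.X\{a} + (b.X)\{b})\{a}) ⊢ --a--▸ t2
  t2 = a.(rec X. a.((b.0)\{b} + a.a.X) + (a.X\{a} + (b.X)\{b})\{a}) ⊢ --a--▸ t0
Run σ = ⟨b⟩ on P: start {s0}
  step 1 (b): {s1}
  P completes σ.
Run σ = ⟨b⟩ on Q: start {t0}
  step 1 (b): no successor for Q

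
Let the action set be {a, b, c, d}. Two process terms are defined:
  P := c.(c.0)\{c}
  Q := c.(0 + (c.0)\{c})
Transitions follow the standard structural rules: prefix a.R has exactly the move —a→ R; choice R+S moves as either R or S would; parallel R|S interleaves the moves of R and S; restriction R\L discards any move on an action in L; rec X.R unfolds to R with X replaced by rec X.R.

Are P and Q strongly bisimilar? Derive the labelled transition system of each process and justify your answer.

Reachable graph of P (2 states):
  m0 = c.(c.0)\{c} has moves -c-> m1
  m1 = (c.0)\{c} has moves (no moves)
Reachable graph of Q (2 states):
  n0 = c.(0 + (c.0)\{c}) has moves -c-> n1
  n1 = 0 + (c.0)\{c} has moves (no moves)
Bisimilarity quotient blocks:
  B0 = {m0, n0}
  B1 = {m1, n1}
m0 ∈ B0, n0 ∈ B0 → same block

bisimilar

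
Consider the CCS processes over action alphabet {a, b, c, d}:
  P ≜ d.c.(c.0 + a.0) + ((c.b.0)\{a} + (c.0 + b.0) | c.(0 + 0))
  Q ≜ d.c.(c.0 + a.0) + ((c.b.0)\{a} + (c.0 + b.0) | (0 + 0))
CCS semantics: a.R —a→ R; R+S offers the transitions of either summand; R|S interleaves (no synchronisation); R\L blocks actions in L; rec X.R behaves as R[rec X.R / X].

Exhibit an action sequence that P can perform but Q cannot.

bc

LTS(P): 9 reachable states
  m0 = d.c.(c.0 + a.0) + ((c.b.0)\{a} + (c.0 + b.0) | c.(0 + 0)) ⊢ ··b··> m1, ··c··> m1, ··c··> m2, ··c··> m3, ··d··> m4
  m1 = 0 | c.(0 + 0) ⊢ ··c··> m5
  m2 = (b.0)\{a} ⊢ ··b··> m6
  m3 = (c.0 + b.0) | (0 + 0) ⊢ ··b··> m5, ··c··> m5
  m4 = c.(c.0 + a.0) ⊢ ··c··> m7
  m5 = 0 | (0 + 0) ⊢ ·
  m6 = 0\{a} ⊢ ·
  m7 = c.0 + a.0 ⊢ ··a··> m8, ··c··> m8
  m8 = 0 ⊢ ·
LTS(Q): 7 reachable states
  n0 = d.c.(c.0 + a.0) + ((c.b.0)\{a} + (c.0 + b.0) | (0 + 0)) ⊢ ··b··> n1, ··c··> n1, ··c··> n2, ··d··> n3
  n1 = 0 | (0 + 0) ⊢ ·
  n2 = (b.0)\{a} ⊢ ··b··> n4
  n3 = c.(c.0 + a.0) ⊢ ··c··> n5
  n4 = 0\{a} ⊢ ·
  n5 = c.0 + a.0 ⊢ ··a··> n6, ··c··> n6
  n6 = 0 ⊢ ·
Executing bc from P (initial set {m0}):
  after b @ step 1: {m1}
  after c @ step 2: {m5}
  — P admits the full trace.
Executing bc from Q (initial set {n0}):
  after b @ step 1: {n1}
  after c @ step 2: ∅ (Q stuck)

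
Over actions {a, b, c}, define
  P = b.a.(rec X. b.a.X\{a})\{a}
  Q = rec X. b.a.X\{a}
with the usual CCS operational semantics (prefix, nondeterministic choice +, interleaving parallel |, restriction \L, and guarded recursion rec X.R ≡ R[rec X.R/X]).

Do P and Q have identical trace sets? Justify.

Reachable graph of P (4 states):
  u0 = b.a.(rec X. b.a.X\{a})\{a} ⊢ —b→ u1
  u1 = a.(rec X. b.a.X\{a})\{a} ⊢ —a→ u2
  u2 = (rec X. b.a.X\{a})\{a} ⊢ —b→ u3
  u3 = (a.(rec X. b.a.X\{a})\{a})\{a} ⊢ (no moves)
Reachable graph of Q (4 states):
  v0 = rec X. b.a.X\{a} ⊢ —b→ v1
  v1 = a.(rec X. b.a.X\{a})\{a} ⊢ —a→ v2
  v2 = (rec X. b.a.X\{a})\{a} ⊢ —b→ v3
  v3 = (a.(rec X. b.a.X\{a})\{a})\{a} ⊢ (no moves)
Partition-refinement fixed point:
  B0 = {u0, v0}
  B1 = {u1, v1}
  B2 = {u2, v2}
  B3 = {u3, v3}
u0 ∈ B0, v0 ∈ B0 → same block
Bisimilar ⇒ trace-equivalent.

YES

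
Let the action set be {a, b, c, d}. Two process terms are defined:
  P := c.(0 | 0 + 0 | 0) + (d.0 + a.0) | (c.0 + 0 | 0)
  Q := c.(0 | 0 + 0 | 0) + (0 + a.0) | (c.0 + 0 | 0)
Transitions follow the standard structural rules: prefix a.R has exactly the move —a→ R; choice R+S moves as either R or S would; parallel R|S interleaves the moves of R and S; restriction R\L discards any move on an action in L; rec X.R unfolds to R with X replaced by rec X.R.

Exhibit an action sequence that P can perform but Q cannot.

LTS(P): 5 reachable states
  m0 = c.(0 | 0 + 0 | 0) + (d.0 + a.0) | (c.0 + 0 | 0) has moves --a--▸ m1, --c--▸ m2, --c--▸ m3, --d--▸ m1
  m1 = 0 | (c.0 + 0 | 0) has moves --c--▸ m4
  m2 = (d.0 + a.0) | 0 has moves --a--▸ m4, --d--▸ m4
  m3 = 0 | 0 + 0 | 0 has moves deadlocked
  m4 = 0 | 0 has moves deadlocked
LTS(Q): 5 reachable states
  n0 = c.(0 | 0 + 0 | 0) + (0 + a.0) | (c.0 + 0 | 0) has moves --a--▸ n1, --c--▸ n2, --c--▸ n3
  n1 = 0 | (c.0 + 0 | 0) has moves --c--▸ n4
  n2 = (0 + a.0) | 0 has moves --a--▸ n4
  n3 = 0 | 0 + 0 | 0 has moves deadlocked
  n4 = 0 | 0 has moves deadlocked
Trace ⟨d⟩ through P, begin at {m0}:
  step 1 (d): {m1}
  — P admits the full trace.
Trace ⟨d⟩ through Q, begin at {n0}:
  step 1 (d): no successor for Q

d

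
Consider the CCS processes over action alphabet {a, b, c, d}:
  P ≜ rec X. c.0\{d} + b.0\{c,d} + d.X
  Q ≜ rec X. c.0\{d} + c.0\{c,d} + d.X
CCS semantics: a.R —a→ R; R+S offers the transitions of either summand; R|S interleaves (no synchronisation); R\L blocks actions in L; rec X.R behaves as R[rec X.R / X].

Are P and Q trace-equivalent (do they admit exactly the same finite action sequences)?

Reachable graph of P (3 states):
  p0 = rec X. c.0\{d} + b.0\{c,d} + d.X :: --b--▸ p1, --c--▸ p2, --d--▸ p0
  p1 = 0\{c,d} :: deadlocked
  p2 = 0\{d} :: deadlocked
Reachable graph of Q (3 states):
  q0 = rec X. c.0\{d} + c.0\{c,d} + d.X :: --c--▸ q1, --c--▸ q2, --d--▸ q0
  q1 = 0\{c,d} :: deadlocked
  q2 = 0\{d} :: deadlocked
Executing b from P (initial set {p0}):
  [1] b ⇒ {p1}
  P completes σ.
Executing b from Q (initial set {q0}):
  [1] b ⇒ no successor for Q

NO — witness ⟨b⟩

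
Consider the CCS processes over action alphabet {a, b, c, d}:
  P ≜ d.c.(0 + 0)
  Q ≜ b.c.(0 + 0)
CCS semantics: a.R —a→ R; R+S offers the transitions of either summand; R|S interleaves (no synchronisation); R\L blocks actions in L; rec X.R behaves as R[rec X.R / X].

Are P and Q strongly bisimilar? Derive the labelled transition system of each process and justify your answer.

Reachable graph of P (3 states):
  s0 = d.c.(0 + 0) ⊢ --d--▸ s1
  s1 = c.(0 + 0) ⊢ --c--▸ s2
  s2 = 0 + 0 ⊢ (no moves)
Reachable graph of Q (3 states):
  t0 = b.c.(0 + 0) ⊢ --b--▸ t1
  t1 = c.(0 + 0) ⊢ --c--▸ t2
  t2 = 0 + 0 ⊢ (no moves)
Coarsest stable partition (strong bisimilarity classes):
  B0 = {s0}
  B1 = {s1, t1}
  B2 = {s2, t2}
  B3 = {t0}
s0 ∈ B0, t0 ∈ B3 → different blocks

not bisimilar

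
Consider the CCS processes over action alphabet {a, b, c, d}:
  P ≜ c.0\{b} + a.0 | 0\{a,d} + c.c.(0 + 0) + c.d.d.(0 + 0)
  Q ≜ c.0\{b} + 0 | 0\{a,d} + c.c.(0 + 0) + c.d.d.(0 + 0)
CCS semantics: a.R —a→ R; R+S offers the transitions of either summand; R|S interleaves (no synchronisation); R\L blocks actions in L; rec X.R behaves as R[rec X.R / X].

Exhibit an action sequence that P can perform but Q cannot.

a

LTS(P): 7 reachable states
  u0 = c.0\{b} + a.0 | 0\{a,d} + c.c.(0 + 0) + c.d.d.(0 + 0) has moves =a=> u1, =c=> u2, =c=> u3, =c=> u4
  u1 = 0 | 0\{a,d} has moves stopped
  u2 = 0\{b} has moves stopped
  u3 = c.(0 + 0) has moves =c=> u5
  u4 = d.d.(0 + 0) has moves =d=> u6
  u5 = 0 + 0 has moves stopped
  u6 = d.(0 + 0) has moves =d=> u5
LTS(Q): 6 reachable states
  v0 = c.0\{b} + 0 | 0\{a,d} + c.c.(0 + 0) + c.d.d.(0 + 0) has moves =c=> v1, =c=> v2, =c=> v3
  v1 = 0\{b} has moves stopped
  v2 = c.(0 + 0) has moves =c=> v4
  v3 = d.d.(0 + 0) has moves =d=> v5
  v4 = 0 + 0 has moves stopped
  v5 = d.(0 + 0) has moves =d=> v4
Executing a from P (initial set {u0}):
  after a @ step 1: {u1}
  — P admits the full trace.
Executing a from Q (initial set {v0}):
  after a @ step 1: no successor for Q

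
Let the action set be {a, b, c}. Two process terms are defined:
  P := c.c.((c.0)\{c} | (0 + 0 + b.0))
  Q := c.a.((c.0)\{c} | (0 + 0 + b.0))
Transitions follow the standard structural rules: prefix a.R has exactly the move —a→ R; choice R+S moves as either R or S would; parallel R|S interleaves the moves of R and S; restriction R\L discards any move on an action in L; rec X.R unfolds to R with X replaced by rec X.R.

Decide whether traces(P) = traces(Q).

Reachable graph of P (4 states):
  p0 = c.c.((c.0)\{c} | (0 + 0 + b.0)) | =c=> p1
  p1 = c.((c.0)\{c} | (0 + 0 + b.0)) | =c=> p2
  p2 = (c.0)\{c} | (0 + 0 + b.0) | =b=> p3
  p3 = (c.0)\{c} | 0 | (no moves)
Reachable graph of Q (4 states):
  q0 = c.a.((c.0)\{c} | (0 + 0 + b.0)) | =c=> q1
  q1 = a.((c.0)\{c} | (0 + 0 + b.0)) | =a=> q2
  q2 = (c.0)\{c} | (0 + 0 + b.0) | =b=> q3
  q3 = (c.0)\{c} | 0 | (no moves)
Executing cc from P (initial set {p0}):
  after c @ step 1: {p1}
  after c @ step 2: {p2}
  P completes σ.
Executing cc from Q (initial set {q0}):
  after c @ step 1: {q1}
  after c @ step 2: ∅  — Q cannot continue

trace-distinct — witness ⟨cc⟩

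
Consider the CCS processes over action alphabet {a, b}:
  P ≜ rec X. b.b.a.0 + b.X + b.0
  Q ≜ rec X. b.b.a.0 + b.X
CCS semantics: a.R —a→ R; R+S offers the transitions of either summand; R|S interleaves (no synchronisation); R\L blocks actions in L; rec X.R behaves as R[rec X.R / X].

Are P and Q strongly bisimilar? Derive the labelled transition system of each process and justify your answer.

P ≁ Q

Reachable graph of P (4 states):
  m0 = rec X. b.b.a.0 + b.X + b.0 ⊢ =b=> m0, =b=> m1, =b=> m2
  m1 = 0 ⊢ stopped
  m2 = b.a.0 ⊢ =b=> m3
  m3 = a.0 ⊢ =a=> m1
Reachable graph of Q (4 states):
  n0 = rec X. b.b.a.0 + b.X ⊢ =b=> n0, =b=> n1
  n1 = b.a.0 ⊢ =b=> n2
  n2 = a.0 ⊢ =a=> n3
  n3 = 0 ⊢ stopped
Coarsest stable partition (strong bisimilarity classes):
  B0 = {m0}
  B1 = {m2, n1}
  B2 = {m3, n2}
  B3 = {m1, n3}
  B4 = {n0}
m0 ∈ B0, n0 ∈ B4 → different blocks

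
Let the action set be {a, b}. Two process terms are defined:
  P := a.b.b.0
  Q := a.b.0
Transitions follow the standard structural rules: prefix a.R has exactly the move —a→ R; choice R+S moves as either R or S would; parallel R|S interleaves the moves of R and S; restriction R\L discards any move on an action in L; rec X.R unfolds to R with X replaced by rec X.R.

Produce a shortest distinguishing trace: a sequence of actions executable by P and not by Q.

abb

Reachable graph of P (4 states):
  m0 = a.b.b.0 | --a--▸ m1
  m1 = b.b.0 | --b--▸ m2
  m2 = b.0 | --b--▸ m3
  m3 = 0 | stopped
Reachable graph of Q (3 states):
  n0 = a.b.0 | --a--▸ n1
  n1 = b.0 | --b--▸ n2
  n2 = 0 | stopped
Run σ = ⟨abb⟩ on P: start {m0}
  step 1 (a): {m1}
  step 2 (b): {m2}
  step 3 (b): {m3}
  P completes σ.
Run σ = ⟨abb⟩ on Q: start {n0}
  step 1 (a): {n1}
  step 2 (b): {n2}
  step 3 (b): no successor for Q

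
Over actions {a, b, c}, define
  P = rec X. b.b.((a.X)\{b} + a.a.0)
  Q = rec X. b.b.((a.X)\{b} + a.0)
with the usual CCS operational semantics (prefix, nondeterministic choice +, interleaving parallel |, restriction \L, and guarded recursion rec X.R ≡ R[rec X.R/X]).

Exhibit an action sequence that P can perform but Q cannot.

LTS(P): 6 reachable states
  p0 = rec X. b.b.((a.X)\{b} + a.a.0) | --b--▸ p1
  p1 = b.((a.(rec X. b.b.((a.X)\{b} + a.a.0)))\{b} + a.a.0) | --b--▸ p2
  p2 = (a.(rec X. b.b.((a.X)\{b} + a.a.0)))\{b} + a.a.0 | --a--▸ p3, --a--▸ p4
  p3 = (rec X. b.b.((a.X)\{b} + a.a.0))\{b} | (no moves)
  p4 = a.0 | --a--▸ p5
  p5 = 0 | (no moves)
LTS(Q): 5 reachable states
  q0 = rec X. b.b.((a.X)\{b} + a.0) | --b--▸ q1
  q1 = b.((a.(rec X. b.b.((a.X)\{b} + a.0)))\{b} + a.0) | --b--▸ q2
  q2 = (a.(rec X. b.b.((a.X)\{b} + a.0)))\{b} + a.0 | --a--▸ q3, --a--▸ q4
  q3 = (rec X. b.b.((a.X)\{b} + a.0))\{b} | (no moves)
  q4 = 0 | (no moves)
Run σ = ⟨bbaa⟩ on P: start {p0}
  [1] b ⇒ {p1}
  [2] b ⇒ {p2}
  [3] a ⇒ {p3, p4}
  [4] a ⇒ {p5}
  — P admits the full trace.
Run σ = ⟨bbaa⟩ on Q: start {q0}
  [1] b ⇒ {q1}
  [2] b ⇒ {q2}
  [3] a ⇒ {q3, q4}
  [4] a ⇒ ∅ (Q stuck)

bbaa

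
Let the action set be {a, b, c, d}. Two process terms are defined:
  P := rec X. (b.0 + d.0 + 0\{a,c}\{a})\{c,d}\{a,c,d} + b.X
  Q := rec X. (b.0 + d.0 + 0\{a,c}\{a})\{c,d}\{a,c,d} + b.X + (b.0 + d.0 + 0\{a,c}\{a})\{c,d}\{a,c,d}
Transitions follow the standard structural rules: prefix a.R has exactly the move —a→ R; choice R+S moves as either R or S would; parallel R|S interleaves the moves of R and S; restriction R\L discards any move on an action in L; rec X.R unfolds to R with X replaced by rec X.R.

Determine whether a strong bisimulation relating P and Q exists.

P ~ Q

LTS(P): 2 reachable states
  m0 = rec X. (b.0 + d.0 + 0\{a,c}\{a})\{c,d}\{a,c,d} + b.X :: --b--▸ m0, --b--▸ m1
  m1 = 0\{c,d}\{a,c,d} :: ∅
LTS(Q): 2 reachable states
  n0 = rec X. (b.0 + d.0 + 0\{a,c}\{a})\{c,d}\{a,c,d} + b.X + (b.0 + d.0 + 0\{a,c}\{a})\{c,d}\{a,c,d} :: --b--▸ n0, --b--▸ n1
  n1 = 0\{c,d}\{a,c,d} :: ∅
Partition-refinement fixed point:
  B0 = {m0, n0}
  B1 = {m1, n1}
m0 ∈ B0, n0 ∈ B0 → same block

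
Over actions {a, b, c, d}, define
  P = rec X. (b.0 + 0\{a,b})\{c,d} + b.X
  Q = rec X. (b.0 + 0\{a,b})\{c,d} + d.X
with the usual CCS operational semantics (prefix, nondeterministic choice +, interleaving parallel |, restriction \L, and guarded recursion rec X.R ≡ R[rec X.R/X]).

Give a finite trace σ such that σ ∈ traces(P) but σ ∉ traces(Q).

Reachable graph of P (2 states):
  u0 = rec X. (b.0 + 0\{a,b})\{c,d} + b.X → —b→ u0, —b→ u1
  u1 = 0\{c,d} → ∅
Reachable graph of Q (2 states):
  v0 = rec X. (b.0 + 0\{a,b})\{c,d} + d.X → —b→ v1, —d→ v0
  v1 = 0\{c,d} → ∅
Run σ = ⟨bb⟩ on P: start {u0}
  after b @ step 1: {u0, u1}
  after b @ step 2: {u0, u1}
  ✓ P
Run σ = ⟨bb⟩ on Q: start {v0}
  after b @ step 1: {v1}
  after b @ step 2: no successor for Q

bb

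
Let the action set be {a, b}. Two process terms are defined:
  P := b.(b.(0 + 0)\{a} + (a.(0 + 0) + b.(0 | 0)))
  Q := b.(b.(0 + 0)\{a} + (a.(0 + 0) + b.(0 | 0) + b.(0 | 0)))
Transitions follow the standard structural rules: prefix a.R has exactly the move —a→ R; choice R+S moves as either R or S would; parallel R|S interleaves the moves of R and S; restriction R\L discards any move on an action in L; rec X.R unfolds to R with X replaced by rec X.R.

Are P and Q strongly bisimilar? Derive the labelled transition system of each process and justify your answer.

Reachable graph of P (5 states):
  u0 = b.(b.(0 + 0)\{a} + (a.(0 + 0) + b.(0 | 0))) has moves —b→ u1
  u1 = b.(0 + 0)\{a} + (a.(0 + 0) + b.(0 | 0)) has moves —a→ u2, —b→ u3, —b→ u4
  u2 = 0 + 0 has moves deadlocked
  u3 = (0 + 0)\{a} has moves deadlocked
  u4 = 0 | 0 has moves deadlocked
Reachable graph of Q (5 states):
  v0 = b.(b.(0 + 0)\{a} + (a.(0 + 0) + b.(0 | 0) + b.(0 | 0))) has moves —b→ v1
  v1 = b.(0 + 0)\{a} + (a.(0 + 0) + b.(0 | 0) + b.(0 | 0)) has moves —a→ v2, —b→ v3, —b→ v4
  v2 = 0 + 0 has moves deadlocked
  v3 = (0 + 0)\{a} has moves deadlocked
  v4 = 0 | 0 has moves deadlocked
Coarsest stable partition (strong bisimilarity classes):
  B0 = {u0, v0}
  B1 = {u1, v1}
  B2 = {u2, u3, u4, v2, v3, v4}
u0 ∈ B0, v0 ∈ B0 → same block

YES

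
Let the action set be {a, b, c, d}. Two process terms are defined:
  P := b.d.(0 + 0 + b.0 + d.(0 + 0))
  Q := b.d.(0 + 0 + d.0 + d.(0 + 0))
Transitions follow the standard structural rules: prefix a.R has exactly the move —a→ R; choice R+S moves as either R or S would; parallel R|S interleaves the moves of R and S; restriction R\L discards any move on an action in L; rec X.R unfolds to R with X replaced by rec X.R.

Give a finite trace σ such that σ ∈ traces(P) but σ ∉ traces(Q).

LTS(P): 5 reachable states
  p0 = b.d.(0 + 0 + b.0 + d.(0 + 0)) ⊢ --b--▸ p1
  p1 = d.(0 + 0 + b.0 + d.(0 + 0)) ⊢ --d--▸ p2
  p2 = 0 + 0 + b.0 + d.(0 + 0) ⊢ --b--▸ p3, --d--▸ p4
  p3 = 0 ⊢ ∅
  p4 = 0 + 0 ⊢ ∅
LTS(Q): 5 reachable states
  q0 = b.d.(0 + 0 + d.0 + d.(0 + 0)) ⊢ --b--▸ q1
  q1 = d.(0 + 0 + d.0 + d.(0 + 0)) ⊢ --d--▸ q2
  q2 = 0 + 0 + d.0 + d.(0 + 0) ⊢ --d--▸ q3, --d--▸ q4
  q3 = 0 ⊢ ∅
  q4 = 0 + 0 ⊢ ∅
Run σ = ⟨bdb⟩ on P: start {p0}
  [1] b ⇒ {p1}
  [2] d ⇒ {p2}
  [3] b ⇒ {p3}
  — P admits the full trace.
Run σ = ⟨bdb⟩ on Q: start {q0}
  [1] b ⇒ {q1}
  [2] d ⇒ {q2}
  [3] b ⇒ ∅ (Q stuck)

bdb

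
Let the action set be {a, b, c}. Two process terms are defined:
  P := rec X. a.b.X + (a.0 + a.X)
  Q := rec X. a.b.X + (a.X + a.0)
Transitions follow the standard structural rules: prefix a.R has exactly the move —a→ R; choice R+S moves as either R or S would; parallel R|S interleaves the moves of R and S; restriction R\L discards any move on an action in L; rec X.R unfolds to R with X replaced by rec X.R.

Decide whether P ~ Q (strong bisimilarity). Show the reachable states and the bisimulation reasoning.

YES

Reachable graph of P (3 states):
  p0 = rec X. a.b.X + (a.0 + a.X) ⊢ —a→ p0, —a→ p1, —a→ p2
  p1 = 0 ⊢ ·
  p2 = b.(rec X. a.b.X + (a.0 + a.X)) ⊢ —b→ p0
Reachable graph of Q (3 states):
  q0 = rec X. a.b.X + (a.X + a.0) ⊢ —a→ q0, —a→ q1, —a→ q2
  q1 = 0 ⊢ ·
  q2 = b.(rec X. a.b.X + (a.X + a.0)) ⊢ —b→ q0
Partition-refinement fixed point:
  B0 = {p0, q0}
  B1 = {p2, q2}
  B2 = {p1, q1}
p0 ∈ B0, q0 ∈ B0 → same block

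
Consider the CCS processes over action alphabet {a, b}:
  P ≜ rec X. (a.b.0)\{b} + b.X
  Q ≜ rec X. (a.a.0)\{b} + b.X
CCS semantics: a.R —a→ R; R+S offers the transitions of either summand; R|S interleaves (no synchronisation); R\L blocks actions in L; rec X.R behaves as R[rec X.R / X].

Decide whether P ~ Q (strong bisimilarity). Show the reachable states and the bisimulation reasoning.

NO

Reachable graph of P (2 states):
  p0 = rec X. (a.b.0)\{b} + b.X :: =a=> p1, =b=> p0
  p1 = (b.0)\{b} :: deadlocked
Reachable graph of Q (3 states):
  q0 = rec X. (a.a.0)\{b} + b.X :: =a=> q1, =b=> q0
  q1 = (a.0)\{b} :: =a=> q2
  q2 = 0\{b} :: deadlocked
Partition-refinement fixed point:
  B0 = {p0}
  B1 = {p1, q2}
  B2 = {q0}
  B3 = {q1}
p0 ∈ B0, q0 ∈ B2 → different blocks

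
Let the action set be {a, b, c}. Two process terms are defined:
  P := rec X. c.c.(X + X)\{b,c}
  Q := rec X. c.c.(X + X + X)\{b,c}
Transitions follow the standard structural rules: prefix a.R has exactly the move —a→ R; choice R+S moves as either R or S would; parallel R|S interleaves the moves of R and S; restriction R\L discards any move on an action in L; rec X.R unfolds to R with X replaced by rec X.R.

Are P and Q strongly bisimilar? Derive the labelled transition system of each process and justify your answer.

bisimilar

LTS(P): 3 reachable states
  u0 = rec X. c.c.(X + X)\{b,c} has moves --c--▸ u1
  u1 = c.((rec X. c.c.(X + X)\{b,c}) + (rec X. c.c.(X + X)\{b,c}))\{b,c} has moves --c--▸ u2
  u2 = ((rec X. c.c.(X + X)\{b,c}) + (rec X. c.c.(X + X)\{b,c}))\{b,c} has moves (no moves)
LTS(Q): 3 reachable states
  v0 = rec X. c.c.(X + X + X)\{b,c} has moves --c--▸ v1
  v1 = c.((rec X. c.c.(X + X + X)\{b,c}) + (rec X. c.c.(X + X + X)\{b,c}) + (rec X. c.c.(X + X + X)\{b,c}))\{b,c} has moves --c--▸ v2
  v2 = ((rec X. c.c.(X + X + X)\{b,c}) + (rec X. c.c.(X + X + X)\{b,c}) + (rec X. c.c.(X + X + X)\{b,c}))\{b,c} has moves (no moves)
Coarsest stable partition (strong bisimilarity classes):
  B0 = {u0, v0}
  B1 = {u1, v1}
  B2 = {u2, v2}
u0 ∈ B0, v0 ∈ B0 → same block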